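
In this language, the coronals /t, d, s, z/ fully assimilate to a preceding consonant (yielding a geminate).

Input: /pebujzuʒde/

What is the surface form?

/z/ after /j/ → [j] (total assimilation)
/d/ after /ʒ/ → [ʒ] (total assimilation)

[pebujjuʒʒe]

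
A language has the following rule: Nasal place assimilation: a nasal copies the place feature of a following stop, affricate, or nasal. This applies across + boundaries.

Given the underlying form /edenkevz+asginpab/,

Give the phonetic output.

[edeŋkevz+asgimpab]

/n/ before /k/ (velar) → [ŋ]
/n/ before /p/ (labial) → [m]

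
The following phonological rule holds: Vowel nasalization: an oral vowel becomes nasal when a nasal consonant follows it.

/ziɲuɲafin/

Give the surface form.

[zĩɲũɲafĩn]

/i/ before nasal /ɲ/ → [ĩ]
/u/ before nasal /ɲ/ → [ũ]
/i/ before nasal /n/ → [ĩ]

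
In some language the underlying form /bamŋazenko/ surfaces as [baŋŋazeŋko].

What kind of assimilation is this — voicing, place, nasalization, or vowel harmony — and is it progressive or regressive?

place assimilation, regressive

/m/→[ŋ] /n/→[ŋ].
Each target copies a feature from the following segment, so the direction is regressive.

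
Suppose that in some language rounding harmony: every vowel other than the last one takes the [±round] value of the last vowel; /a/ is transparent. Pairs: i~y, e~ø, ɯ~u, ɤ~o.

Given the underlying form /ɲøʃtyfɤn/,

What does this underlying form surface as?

/ø/ harmonizes with /ɤ/ ([-round]) → [e]
/y/ harmonizes with /ɤ/ ([-round]) → [i]

[ɲeʃtifɤn]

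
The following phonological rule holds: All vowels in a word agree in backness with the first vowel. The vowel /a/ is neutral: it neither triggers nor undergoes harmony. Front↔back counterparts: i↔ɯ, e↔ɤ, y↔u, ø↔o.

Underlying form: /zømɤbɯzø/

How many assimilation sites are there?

/ɤ/ harmonizes with /ø/ ([-back]) → [e]
/ɯ/ harmonizes with /ø/ ([-back]) → [i]
2 segments change.

2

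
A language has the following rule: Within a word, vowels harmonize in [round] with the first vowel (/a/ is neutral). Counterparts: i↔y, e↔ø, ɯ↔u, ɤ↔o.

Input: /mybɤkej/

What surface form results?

/ɤ/ harmonizes with /y/ ([+round]) → [o]
/e/ harmonizes with /y/ ([+round]) → [ø]

[mybokøj]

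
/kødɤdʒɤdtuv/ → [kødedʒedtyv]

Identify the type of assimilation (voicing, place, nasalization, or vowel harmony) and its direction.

vowel harmony, progressive

/ɤ/→[e] /ɤ/→[e] /u/→[y].
Vowels agree with the first vowel, so the harmony is progressive.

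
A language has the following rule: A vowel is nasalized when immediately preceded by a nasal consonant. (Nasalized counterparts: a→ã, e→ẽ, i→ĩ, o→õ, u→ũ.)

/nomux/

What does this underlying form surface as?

/o/ after nasal /n/ → [õ]
/u/ after nasal /m/ → [ũ]

[nõmũx]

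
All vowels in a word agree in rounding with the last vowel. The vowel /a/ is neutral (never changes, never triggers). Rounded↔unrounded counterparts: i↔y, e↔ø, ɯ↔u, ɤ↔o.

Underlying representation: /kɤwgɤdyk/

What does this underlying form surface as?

/ɤ/ harmonizes with /y/ ([+round]) → [o]
/ɤ/ harmonizes with /y/ ([+round]) → [o]

[kowgodyk]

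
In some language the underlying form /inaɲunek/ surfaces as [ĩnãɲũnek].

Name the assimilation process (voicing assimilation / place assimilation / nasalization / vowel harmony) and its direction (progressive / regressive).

/i/→[ĩ] /a/→[ã] /u/→[ũ].
Each target copies a feature from the following segment, so the direction is regressive.

nasalization, regressive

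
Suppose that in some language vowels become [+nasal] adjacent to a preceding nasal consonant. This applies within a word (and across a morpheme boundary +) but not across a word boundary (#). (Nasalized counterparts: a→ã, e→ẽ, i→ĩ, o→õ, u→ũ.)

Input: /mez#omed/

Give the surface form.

/e/ after nasal /m/ → [ẽ]
/e/ after nasal /m/ → [ẽ]

[mẽz#omẽd]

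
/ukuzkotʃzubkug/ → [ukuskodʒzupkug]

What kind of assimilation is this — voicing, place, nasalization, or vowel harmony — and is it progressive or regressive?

voicing assimilation, regressive

/z/→[s] /tʃ/→[dʒ] /b/→[p].
Each target copies a feature from the following segment, so the direction is regressive.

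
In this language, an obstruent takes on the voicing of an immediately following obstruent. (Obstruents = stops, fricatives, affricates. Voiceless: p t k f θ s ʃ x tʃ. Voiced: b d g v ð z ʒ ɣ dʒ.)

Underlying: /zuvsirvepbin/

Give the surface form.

/v/ before /s/ (voiceless) → [f]
/p/ before /b/ (voiced) → [b]

[zufsirvebbin]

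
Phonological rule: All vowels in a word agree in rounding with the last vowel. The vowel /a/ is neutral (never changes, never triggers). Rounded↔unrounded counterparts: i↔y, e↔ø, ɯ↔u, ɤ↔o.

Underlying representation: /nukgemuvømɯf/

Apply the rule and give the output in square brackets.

/u/ harmonizes with /ɯ/ ([-round]) → [ɯ]
/u/ harmonizes with /ɯ/ ([-round]) → [ɯ]
/ø/ harmonizes with /ɯ/ ([-round]) → [e]

[nɯkgemɯvemɯf]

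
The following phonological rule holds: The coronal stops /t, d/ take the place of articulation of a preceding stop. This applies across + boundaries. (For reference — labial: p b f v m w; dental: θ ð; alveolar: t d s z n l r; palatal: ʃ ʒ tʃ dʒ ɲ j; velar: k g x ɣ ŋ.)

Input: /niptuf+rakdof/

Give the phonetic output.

[nippuf+rakgof]

/t/ after /p/ (labial) → [p]
/d/ after /k/ (velar) → [g]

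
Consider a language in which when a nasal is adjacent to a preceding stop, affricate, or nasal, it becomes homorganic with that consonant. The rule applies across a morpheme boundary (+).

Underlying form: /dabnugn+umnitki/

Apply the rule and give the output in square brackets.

[dabmugŋ+ummitki]

/n/ after /b/ (labial) → [m]
/n/ after /g/ (velar) → [ŋ]
/n/ after /m/ (labial) → [m]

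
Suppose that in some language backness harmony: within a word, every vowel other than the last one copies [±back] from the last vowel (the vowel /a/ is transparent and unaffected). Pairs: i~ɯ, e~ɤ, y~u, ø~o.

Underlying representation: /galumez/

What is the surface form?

[galymez]

/u/ harmonizes with /e/ ([-back]) → [y]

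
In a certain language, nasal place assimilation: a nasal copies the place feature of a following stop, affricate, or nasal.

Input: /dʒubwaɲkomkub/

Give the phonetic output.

[dʒubwaŋkoŋkub]

/ɲ/ before /k/ (velar) → [ŋ]
/m/ before /k/ (velar) → [ŋ]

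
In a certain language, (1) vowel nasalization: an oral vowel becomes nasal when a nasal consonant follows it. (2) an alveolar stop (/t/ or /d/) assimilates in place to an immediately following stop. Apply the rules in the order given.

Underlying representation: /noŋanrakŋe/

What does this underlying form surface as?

Rule 1: /o/ before nasal /ŋ/ → [õ]
Rule 1: /a/ before nasal /n/ → [ã]
After rule 1: nõŋãnrakŋe
Rule 2: no segment meets the rule's conditions; no change.

[nõŋãnrakŋe]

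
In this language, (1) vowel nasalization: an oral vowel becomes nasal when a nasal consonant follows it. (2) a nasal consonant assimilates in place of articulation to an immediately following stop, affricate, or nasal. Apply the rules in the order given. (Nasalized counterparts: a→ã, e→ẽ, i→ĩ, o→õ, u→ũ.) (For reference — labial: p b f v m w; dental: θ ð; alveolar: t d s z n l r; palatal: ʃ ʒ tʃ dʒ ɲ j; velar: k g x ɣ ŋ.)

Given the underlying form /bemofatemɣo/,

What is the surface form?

Rule 1: /e/ before nasal /m/ → [ẽ]
Rule 1: /e/ before nasal /m/ → [ẽ]
After rule 1: bẽmofatẽmɣo
Rule 2: no segment meets the rule's conditions; no change.

[bẽmofatẽmɣo]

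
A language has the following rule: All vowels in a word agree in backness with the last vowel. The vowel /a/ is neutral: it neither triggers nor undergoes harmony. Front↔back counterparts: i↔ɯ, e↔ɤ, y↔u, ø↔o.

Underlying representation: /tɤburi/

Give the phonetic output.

[tebyri]

/ɤ/ harmonizes with /i/ ([-back]) → [e]
/u/ harmonizes with /i/ ([-back]) → [y]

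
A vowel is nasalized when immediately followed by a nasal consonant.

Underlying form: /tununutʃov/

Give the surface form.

/u/ before nasal /n/ → [ũ]
/u/ before nasal /n/ → [ũ]

[tũnũnutʃov]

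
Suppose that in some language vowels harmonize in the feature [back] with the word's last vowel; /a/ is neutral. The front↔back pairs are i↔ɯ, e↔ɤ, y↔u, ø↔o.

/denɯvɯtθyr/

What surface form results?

/ɯ/ harmonizes with /y/ ([-back]) → [i]
/ɯ/ harmonizes with /y/ ([-back]) → [i]

[denivitθyr]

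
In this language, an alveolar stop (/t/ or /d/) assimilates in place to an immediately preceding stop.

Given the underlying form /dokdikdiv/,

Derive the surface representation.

/d/ after /k/ (velar) → [g]
/d/ after /k/ (velar) → [g]

[dokgikgiv]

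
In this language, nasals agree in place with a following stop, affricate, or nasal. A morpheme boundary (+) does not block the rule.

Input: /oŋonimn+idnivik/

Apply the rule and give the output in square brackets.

[oŋoninn+idnivik]

/m/ before /n/ (alveolar) → [n]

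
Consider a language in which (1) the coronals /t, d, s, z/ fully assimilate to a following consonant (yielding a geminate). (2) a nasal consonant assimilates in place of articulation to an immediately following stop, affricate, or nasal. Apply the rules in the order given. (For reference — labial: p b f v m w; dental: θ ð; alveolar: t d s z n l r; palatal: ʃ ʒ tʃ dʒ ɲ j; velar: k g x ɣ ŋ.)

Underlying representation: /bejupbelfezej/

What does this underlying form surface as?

[bejupbelfezej]

Rule 1: no segment meets the rule's conditions; no change.
After rule 1: bejupbelfezej
Rule 2: no segment meets the rule's conditions; no change.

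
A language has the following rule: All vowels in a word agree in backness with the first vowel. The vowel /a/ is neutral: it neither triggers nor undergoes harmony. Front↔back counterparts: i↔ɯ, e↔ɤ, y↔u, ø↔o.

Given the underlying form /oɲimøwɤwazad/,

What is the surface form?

[oɲɯmowɤwazad]

/i/ harmonizes with /o/ ([+back]) → [ɯ]
/ø/ harmonizes with /o/ ([+back]) → [o]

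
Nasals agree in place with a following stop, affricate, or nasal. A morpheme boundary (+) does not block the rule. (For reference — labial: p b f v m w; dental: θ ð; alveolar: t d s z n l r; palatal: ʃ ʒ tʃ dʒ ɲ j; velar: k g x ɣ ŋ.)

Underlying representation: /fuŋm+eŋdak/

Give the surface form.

[fumm+endak]

/ŋ/ before /m/ (labial) → [m]
/ŋ/ before /d/ (alveolar) → [n]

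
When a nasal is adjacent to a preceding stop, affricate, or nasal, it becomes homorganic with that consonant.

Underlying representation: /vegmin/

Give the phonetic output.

/m/ after /g/ (velar) → [ŋ]

[vegŋin]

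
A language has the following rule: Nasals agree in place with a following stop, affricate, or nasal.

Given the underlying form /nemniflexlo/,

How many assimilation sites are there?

1

/m/ before /n/ (alveolar) → [n]
1 segment changes.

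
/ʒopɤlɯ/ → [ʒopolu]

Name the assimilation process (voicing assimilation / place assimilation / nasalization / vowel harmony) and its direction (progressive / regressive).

vowel harmony, progressive

/ɤ/→[o] /ɯ/→[u].
Vowels agree with the first vowel, so the harmony is progressive.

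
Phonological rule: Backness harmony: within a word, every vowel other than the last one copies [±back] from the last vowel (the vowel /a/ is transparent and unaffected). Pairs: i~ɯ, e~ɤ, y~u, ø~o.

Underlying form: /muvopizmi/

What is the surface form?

[myvøpizmi]

/u/ harmonizes with /i/ ([-back]) → [y]
/o/ harmonizes with /i/ ([-back]) → [ø]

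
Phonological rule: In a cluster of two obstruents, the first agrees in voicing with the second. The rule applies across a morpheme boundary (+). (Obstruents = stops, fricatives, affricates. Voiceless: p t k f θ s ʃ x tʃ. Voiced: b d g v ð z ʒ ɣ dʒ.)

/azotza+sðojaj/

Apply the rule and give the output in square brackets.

/t/ before /z/ (voiced) → [d]
/s/ before /ð/ (voiced) → [z]

[azodza+zðojaj]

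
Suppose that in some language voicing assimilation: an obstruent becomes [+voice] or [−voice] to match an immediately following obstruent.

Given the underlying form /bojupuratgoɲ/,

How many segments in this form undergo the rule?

/t/ before /g/ (voiced) → [d]
1 segment changes.

1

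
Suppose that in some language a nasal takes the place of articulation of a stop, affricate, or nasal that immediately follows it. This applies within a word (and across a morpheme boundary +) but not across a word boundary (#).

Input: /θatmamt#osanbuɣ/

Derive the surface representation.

/m/ before /t/ (alveolar) → [n]
/n/ before /b/ (labial) → [m]

[θatmant#osambuɣ]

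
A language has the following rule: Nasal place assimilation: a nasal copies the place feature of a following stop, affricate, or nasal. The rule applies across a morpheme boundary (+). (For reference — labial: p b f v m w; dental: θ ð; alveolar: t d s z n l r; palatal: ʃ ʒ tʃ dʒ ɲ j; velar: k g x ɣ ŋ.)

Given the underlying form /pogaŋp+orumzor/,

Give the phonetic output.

/ŋ/ before /p/ (labial) → [m]

[pogamp+orumzor]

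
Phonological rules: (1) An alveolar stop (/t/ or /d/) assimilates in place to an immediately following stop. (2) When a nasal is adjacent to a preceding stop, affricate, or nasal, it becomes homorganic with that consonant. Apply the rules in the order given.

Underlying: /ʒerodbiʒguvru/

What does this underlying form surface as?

[ʒerobbiʒguvru]

Rule 1: /d/ before /b/ (labial) → [b]
After rule 1: ʒerobbiʒguvru
Rule 2: no segment meets the rule's conditions; no change.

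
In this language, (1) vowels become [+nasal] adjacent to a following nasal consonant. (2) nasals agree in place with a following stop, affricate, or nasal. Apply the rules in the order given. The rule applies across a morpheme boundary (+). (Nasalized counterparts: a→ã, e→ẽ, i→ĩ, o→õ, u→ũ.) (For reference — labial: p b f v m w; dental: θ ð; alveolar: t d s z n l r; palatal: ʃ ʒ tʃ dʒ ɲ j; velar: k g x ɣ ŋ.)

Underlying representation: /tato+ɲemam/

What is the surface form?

[tatõ+ɲẽmãm]

Rule 1: /o/ before nasal /ɲ/ → [õ]
Rule 1: /e/ before nasal /m/ → [ẽ]
Rule 1: /a/ before nasal /m/ → [ã]
After rule 1: tatõ+ɲẽmãm
Rule 2: no segment meets the rule's conditions; no change.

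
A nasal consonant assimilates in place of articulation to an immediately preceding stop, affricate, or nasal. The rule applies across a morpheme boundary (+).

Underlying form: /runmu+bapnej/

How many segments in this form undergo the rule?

/m/ after /n/ (alveolar) → [n]
/n/ after /p/ (labial) → [m]
2 segments change.

2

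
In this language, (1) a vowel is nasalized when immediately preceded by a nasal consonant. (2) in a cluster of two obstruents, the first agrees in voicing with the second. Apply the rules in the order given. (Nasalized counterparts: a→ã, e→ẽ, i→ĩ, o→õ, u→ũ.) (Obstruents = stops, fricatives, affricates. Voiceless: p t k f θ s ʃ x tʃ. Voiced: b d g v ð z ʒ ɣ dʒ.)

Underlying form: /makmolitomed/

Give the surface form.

Rule 1: /a/ after nasal /m/ → [ã]
Rule 1: /o/ after nasal /m/ → [õ]
Rule 1: /e/ after nasal /m/ → [ẽ]
After rule 1: mãkmõlitomẽd
Rule 2: no segment meets the rule's conditions; no change.

[mãkmõlitomẽd]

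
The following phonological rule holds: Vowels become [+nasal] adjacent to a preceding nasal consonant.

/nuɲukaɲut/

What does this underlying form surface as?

/u/ after nasal /n/ → [ũ]
/u/ after nasal /ɲ/ → [ũ]
/u/ after nasal /ɲ/ → [ũ]

[nũɲũkaɲũt]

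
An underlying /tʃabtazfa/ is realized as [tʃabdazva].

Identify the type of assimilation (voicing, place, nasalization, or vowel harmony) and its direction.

/t/→[d] /f/→[v].
Each target copies a feature from the preceding segment, so the direction is progressive.

voicing assimilation, progressive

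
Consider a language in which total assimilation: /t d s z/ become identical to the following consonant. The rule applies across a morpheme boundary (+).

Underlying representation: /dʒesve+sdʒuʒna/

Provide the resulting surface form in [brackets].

[dʒevve+dʒdʒuʒna]

/s/ before /v/ → [v] (total assimilation)
/s/ before /dʒ/ → [dʒ] (total assimilation)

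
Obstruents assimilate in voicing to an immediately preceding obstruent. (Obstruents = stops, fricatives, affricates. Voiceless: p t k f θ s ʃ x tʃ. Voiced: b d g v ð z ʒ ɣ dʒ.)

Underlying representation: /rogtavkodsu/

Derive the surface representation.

[rogdavgodzu]

/t/ after /g/ (voiced) → [d]
/k/ after /v/ (voiced) → [g]
/s/ after /d/ (voiced) → [z]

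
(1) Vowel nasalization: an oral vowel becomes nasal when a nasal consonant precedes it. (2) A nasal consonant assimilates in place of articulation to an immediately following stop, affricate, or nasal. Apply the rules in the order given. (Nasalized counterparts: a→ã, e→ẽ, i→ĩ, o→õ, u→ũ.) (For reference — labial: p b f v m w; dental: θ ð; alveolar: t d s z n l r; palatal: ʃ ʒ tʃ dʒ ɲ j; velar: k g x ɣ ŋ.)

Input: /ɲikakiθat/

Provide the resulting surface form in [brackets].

Rule 1: /i/ after nasal /ɲ/ → [ĩ]
After rule 1: ɲĩkakiθat
Rule 2: no segment meets the rule's conditions; no change.

[ɲĩkakiθat]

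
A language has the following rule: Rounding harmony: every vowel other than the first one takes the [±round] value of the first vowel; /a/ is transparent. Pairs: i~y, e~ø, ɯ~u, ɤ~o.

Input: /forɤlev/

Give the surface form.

/ɤ/ harmonizes with /o/ ([+round]) → [o]
/e/ harmonizes with /o/ ([+round]) → [ø]

[foroløv]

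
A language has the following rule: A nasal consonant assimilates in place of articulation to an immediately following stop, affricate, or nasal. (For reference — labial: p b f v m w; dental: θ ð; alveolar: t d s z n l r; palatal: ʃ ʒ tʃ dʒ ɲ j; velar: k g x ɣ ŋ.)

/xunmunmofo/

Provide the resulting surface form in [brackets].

[xummummofo]

/n/ before /m/ (labial) → [m]
/n/ before /m/ (labial) → [m]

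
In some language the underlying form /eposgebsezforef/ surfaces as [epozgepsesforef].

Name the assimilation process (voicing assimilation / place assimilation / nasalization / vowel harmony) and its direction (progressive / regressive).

/s/→[z] /b/→[p] /z/→[s].
Each target copies a feature from the following segment, so the direction is regressive.

voicing assimilation, regressive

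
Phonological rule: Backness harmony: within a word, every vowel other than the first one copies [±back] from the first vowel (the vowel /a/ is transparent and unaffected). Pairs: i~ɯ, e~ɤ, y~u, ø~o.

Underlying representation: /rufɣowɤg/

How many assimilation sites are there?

No segment meets the rule's conditions.

0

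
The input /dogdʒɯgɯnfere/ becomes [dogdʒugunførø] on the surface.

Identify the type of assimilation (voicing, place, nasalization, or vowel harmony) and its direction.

/ɯ/→[u] /ɯ/→[u] /e/→[ø] /e/→[ø].
Vowels agree with the first vowel, so the harmony is progressive.

vowel harmony, progressive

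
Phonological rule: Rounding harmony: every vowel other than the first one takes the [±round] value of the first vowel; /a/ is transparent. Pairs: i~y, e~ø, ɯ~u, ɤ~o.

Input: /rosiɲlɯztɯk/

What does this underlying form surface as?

[rosyɲluztuk]

/i/ harmonizes with /o/ ([+round]) → [y]
/ɯ/ harmonizes with /o/ ([+round]) → [u]
/ɯ/ harmonizes with /o/ ([+round]) → [u]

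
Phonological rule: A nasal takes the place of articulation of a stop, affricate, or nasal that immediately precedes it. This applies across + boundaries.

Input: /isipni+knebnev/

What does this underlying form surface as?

/n/ after /p/ (labial) → [m]
/n/ after /k/ (velar) → [ŋ]
/n/ after /b/ (labial) → [m]

[isipmi+kŋebmev]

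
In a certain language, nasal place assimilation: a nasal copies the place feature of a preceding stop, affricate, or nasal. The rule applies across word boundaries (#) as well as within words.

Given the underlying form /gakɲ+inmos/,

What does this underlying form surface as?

[gakŋ+innos]

/ɲ/ after /k/ (velar) → [ŋ]
/m/ after /n/ (alveolar) → [n]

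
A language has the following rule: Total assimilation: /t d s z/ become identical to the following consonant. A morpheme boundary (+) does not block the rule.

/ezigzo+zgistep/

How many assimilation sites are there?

2

/z/ before /g/ → [g] (total assimilation)
/s/ before /t/ → [t] (total assimilation)
2 segments change.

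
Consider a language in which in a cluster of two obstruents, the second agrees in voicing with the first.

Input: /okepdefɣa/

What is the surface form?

/d/ after /p/ (voiceless) → [t]
/ɣ/ after /f/ (voiceless) → [x]

[okeptefxa]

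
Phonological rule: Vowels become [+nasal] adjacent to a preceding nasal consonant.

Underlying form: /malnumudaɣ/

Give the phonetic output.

[mãlnũmũdaɣ]

/a/ after nasal /m/ → [ã]
/u/ after nasal /n/ → [ũ]
/u/ after nasal /m/ → [ũ]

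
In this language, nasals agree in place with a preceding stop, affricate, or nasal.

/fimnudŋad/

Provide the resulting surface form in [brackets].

[fimmudnad]

/n/ after /m/ (labial) → [m]
/ŋ/ after /d/ (alveolar) → [n]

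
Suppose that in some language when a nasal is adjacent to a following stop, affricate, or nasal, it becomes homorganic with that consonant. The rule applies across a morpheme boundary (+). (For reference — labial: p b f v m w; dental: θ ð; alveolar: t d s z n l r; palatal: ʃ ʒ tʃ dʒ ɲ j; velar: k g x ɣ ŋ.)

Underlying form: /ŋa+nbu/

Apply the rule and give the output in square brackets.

[ŋa+mbu]

/n/ before /b/ (labial) → [m]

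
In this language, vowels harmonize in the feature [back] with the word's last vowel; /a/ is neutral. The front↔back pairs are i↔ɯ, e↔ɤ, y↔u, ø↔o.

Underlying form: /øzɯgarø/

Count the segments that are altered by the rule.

1

/ɯ/ harmonizes with /ø/ ([-back]) → [i]
1 segment changes.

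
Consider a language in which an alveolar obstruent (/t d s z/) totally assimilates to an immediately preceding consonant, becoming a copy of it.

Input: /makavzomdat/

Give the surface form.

[makavvommat]

/z/ after /v/ → [v] (total assimilation)
/d/ after /m/ → [m] (total assimilation)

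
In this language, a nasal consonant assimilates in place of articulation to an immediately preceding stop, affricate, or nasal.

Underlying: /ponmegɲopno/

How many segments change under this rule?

/m/ after /n/ (alveolar) → [n]
/ɲ/ after /g/ (velar) → [ŋ]
/n/ after /p/ (labial) → [m]
3 segments change.

3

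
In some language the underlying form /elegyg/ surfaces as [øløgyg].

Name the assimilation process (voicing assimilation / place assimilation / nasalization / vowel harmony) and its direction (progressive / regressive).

/e/→[ø] /e/→[ø].
Vowels agree with the last vowel, so the harmony is regressive.

vowel harmony, regressive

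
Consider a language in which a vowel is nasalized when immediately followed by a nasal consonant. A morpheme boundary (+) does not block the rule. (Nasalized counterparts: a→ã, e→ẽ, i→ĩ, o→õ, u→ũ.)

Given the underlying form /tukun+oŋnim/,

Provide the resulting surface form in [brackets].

[tukũn+õŋnĩm]

/u/ before nasal /n/ → [ũ]
/o/ before nasal /ŋ/ → [õ]
/i/ before nasal /m/ → [ĩ]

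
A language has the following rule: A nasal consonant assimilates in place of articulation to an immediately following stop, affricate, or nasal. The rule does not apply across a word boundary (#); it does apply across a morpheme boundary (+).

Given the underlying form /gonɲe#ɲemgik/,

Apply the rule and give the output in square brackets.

[goɲɲe#ɲeŋgik]

/n/ before /ɲ/ (palatal) → [ɲ]
/m/ before /g/ (velar) → [ŋ]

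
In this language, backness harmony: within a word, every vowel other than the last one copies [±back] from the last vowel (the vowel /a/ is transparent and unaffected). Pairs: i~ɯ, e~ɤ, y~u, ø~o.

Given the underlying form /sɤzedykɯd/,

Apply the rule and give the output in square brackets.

/e/ harmonizes with /ɯ/ ([+back]) → [ɤ]
/y/ harmonizes with /ɯ/ ([+back]) → [u]

[sɤzɤdukɯd]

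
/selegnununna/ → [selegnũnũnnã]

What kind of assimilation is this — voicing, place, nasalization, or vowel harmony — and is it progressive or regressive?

nasalization, progressive

/u/→[ũ] /u/→[ũ] /a/→[ã].
Each target copies a feature from the preceding segment, so the direction is progressive.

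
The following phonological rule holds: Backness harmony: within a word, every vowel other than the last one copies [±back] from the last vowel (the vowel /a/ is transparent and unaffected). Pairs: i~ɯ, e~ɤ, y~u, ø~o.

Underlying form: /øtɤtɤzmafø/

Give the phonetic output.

/ɤ/ harmonizes with /ø/ ([-back]) → [e]
/ɤ/ harmonizes with /ø/ ([-back]) → [e]

[øtetezmafø]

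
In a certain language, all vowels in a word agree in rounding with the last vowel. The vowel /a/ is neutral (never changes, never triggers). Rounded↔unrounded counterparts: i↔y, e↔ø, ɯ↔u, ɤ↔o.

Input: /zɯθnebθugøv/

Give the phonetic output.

[zuθnøbθugøv]

/ɯ/ harmonizes with /ø/ ([+round]) → [u]
/e/ harmonizes with /ø/ ([+round]) → [ø]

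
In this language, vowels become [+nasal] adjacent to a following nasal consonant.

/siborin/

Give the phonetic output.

/i/ before nasal /n/ → [ĩ]

[siborĩn]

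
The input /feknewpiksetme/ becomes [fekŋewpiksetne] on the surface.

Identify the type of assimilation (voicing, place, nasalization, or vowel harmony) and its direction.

/n/→[ŋ] /m/→[n].
Each target copies a feature from the preceding segment, so the direction is progressive.

place assimilation, progressive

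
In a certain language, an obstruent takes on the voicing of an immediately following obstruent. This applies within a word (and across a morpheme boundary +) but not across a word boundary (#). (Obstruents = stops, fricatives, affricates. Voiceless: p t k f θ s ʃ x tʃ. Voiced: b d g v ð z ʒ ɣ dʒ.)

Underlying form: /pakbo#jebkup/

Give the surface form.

/k/ before /b/ (voiced) → [g]
/b/ before /k/ (voiceless) → [p]

[pagbo#jepkup]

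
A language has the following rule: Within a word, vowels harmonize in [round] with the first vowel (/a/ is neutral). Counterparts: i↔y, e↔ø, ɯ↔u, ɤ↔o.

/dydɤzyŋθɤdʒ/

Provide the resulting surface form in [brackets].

[dydozyŋθodʒ]

/ɤ/ harmonizes with /y/ ([+round]) → [o]
/ɤ/ harmonizes with /y/ ([+round]) → [o]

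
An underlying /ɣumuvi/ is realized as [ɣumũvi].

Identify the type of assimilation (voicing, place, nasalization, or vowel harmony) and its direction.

nasalization, progressive

/u/→[ũ].
Each target copies a feature from the preceding segment, so the direction is progressive.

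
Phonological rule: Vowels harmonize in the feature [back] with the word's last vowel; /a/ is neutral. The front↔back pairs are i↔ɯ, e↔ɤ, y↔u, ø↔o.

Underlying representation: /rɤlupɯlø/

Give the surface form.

[relypilø]

/ɤ/ harmonizes with /ø/ ([-back]) → [e]
/u/ harmonizes with /ø/ ([-back]) → [y]
/ɯ/ harmonizes with /ø/ ([-back]) → [i]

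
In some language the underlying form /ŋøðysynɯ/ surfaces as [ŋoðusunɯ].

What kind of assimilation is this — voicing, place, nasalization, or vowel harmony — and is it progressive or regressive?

/ø/→[o] /y/→[u] /y/→[u].
Vowels agree with the last vowel, so the harmony is regressive.

vowel harmony, regressive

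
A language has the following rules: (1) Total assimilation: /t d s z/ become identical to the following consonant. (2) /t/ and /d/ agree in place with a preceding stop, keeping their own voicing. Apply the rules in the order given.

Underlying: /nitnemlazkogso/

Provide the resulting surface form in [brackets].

[ninnemlakkogso]

Rule 1: /t/ before /n/ → [n] (total assimilation)
Rule 1: /z/ before /k/ → [k] (total assimilation)
After rule 1: ninnemlakkogso
Rule 2: no segment meets the rule's conditions; no change.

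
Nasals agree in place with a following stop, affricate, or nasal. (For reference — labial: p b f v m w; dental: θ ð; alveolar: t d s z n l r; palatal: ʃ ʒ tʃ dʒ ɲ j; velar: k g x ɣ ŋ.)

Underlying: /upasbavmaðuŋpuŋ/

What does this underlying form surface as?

[upasbavmaðumpuŋ]

/ŋ/ before /p/ (labial) → [m]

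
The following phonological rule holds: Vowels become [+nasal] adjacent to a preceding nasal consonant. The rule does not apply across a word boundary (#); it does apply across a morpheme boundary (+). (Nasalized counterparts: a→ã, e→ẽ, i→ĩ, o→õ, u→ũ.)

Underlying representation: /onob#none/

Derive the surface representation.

/o/ after nasal /n/ → [õ]
/o/ after nasal /n/ → [õ]
/e/ after nasal /n/ → [ẽ]

[onõb#nõnẽ]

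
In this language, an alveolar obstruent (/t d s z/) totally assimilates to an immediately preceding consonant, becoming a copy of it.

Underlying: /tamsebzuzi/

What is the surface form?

/s/ after /m/ → [m] (total assimilation)
/z/ after /b/ → [b] (total assimilation)

[tammebbuzi]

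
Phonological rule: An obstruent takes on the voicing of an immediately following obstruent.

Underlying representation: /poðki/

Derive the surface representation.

[poθki]

/ð/ before /k/ (voiceless) → [θ]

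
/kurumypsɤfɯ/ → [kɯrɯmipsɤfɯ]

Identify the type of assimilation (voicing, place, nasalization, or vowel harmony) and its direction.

/u/→[ɯ] /u/→[ɯ] /y/→[i].
Vowels agree with the last vowel, so the harmony is regressive.

vowel harmony, regressive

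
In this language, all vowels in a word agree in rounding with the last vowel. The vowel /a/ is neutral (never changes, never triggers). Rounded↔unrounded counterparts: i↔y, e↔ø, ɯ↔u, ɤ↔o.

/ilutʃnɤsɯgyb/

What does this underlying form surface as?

/i/ harmonizes with /y/ ([+round]) → [y]
/ɤ/ harmonizes with /y/ ([+round]) → [o]
/ɯ/ harmonizes with /y/ ([+round]) → [u]

[ylutʃnosugyb]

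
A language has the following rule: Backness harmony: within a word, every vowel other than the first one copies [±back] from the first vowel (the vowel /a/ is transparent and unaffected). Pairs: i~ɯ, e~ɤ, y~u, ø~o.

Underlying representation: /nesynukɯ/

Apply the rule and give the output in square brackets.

/u/ harmonizes with /e/ ([-back]) → [y]
/ɯ/ harmonizes with /e/ ([-back]) → [i]

[nesynyki]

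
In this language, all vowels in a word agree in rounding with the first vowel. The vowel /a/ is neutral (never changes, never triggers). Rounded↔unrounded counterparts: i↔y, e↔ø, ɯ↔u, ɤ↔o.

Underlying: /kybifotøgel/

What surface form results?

/i/ harmonizes with /y/ ([+round]) → [y]
/e/ harmonizes with /y/ ([+round]) → [ø]

[kybyfotøgøl]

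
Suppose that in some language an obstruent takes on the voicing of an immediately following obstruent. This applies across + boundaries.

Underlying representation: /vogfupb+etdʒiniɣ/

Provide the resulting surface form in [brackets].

[vokfubb+eddʒiniɣ]

/g/ before /f/ (voiceless) → [k]
/p/ before /b/ (voiced) → [b]
/t/ before /dʒ/ (voiced) → [d]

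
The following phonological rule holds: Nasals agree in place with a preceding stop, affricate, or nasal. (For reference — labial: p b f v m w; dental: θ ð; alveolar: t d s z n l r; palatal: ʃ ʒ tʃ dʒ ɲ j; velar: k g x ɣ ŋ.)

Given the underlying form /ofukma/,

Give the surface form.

[ofukŋa]

/m/ after /k/ (velar) → [ŋ]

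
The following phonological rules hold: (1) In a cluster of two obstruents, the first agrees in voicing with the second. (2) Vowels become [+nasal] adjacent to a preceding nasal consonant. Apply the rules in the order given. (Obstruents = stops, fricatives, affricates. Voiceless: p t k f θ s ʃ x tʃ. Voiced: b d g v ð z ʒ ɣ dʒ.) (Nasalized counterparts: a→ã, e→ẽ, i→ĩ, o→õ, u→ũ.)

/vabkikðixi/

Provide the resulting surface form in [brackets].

Rule 1: /b/ before /k/ (voiceless) → [p]
Rule 1: /k/ before /ð/ (voiced) → [g]
After rule 1: vapkigðixi
Rule 2: no segment meets the rule's conditions; no change.

[vapkigðixi]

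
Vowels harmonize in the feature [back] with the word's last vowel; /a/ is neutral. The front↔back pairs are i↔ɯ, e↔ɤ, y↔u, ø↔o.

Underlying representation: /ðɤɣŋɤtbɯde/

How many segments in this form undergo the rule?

/ɤ/ harmonizes with /e/ ([-back]) → [e]
/ɤ/ harmonizes with /e/ ([-back]) → [e]
/ɯ/ harmonizes with /e/ ([-back]) → [i]
3 segments change.

3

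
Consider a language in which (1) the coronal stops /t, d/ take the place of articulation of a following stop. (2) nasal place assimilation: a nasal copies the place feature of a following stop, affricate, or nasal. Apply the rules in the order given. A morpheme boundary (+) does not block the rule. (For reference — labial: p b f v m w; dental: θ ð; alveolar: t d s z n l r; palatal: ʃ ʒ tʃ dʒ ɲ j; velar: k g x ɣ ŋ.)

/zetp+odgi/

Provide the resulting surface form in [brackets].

Rule 1: /t/ before /p/ (labial) → [p]
Rule 1: /d/ before /g/ (velar) → [g]
After rule 1: zepp+oggi
Rule 2: no segment meets the rule's conditions; no change.

[zepp+oggi]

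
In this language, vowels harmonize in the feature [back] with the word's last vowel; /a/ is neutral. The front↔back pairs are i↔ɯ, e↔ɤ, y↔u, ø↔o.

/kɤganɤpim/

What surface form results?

/ɤ/ harmonizes with /i/ ([-back]) → [e]
/ɤ/ harmonizes with /i/ ([-back]) → [e]

[keganepim]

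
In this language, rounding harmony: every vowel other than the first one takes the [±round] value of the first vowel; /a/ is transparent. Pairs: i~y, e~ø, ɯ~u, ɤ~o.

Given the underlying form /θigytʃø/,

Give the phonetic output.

[θigitʃe]

/y/ harmonizes with /i/ ([-round]) → [i]
/ø/ harmonizes with /i/ ([-round]) → [e]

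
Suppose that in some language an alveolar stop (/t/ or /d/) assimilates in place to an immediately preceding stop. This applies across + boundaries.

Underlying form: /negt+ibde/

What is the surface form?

/t/ after /g/ (velar) → [k]
/d/ after /b/ (labial) → [b]

[negk+ibbe]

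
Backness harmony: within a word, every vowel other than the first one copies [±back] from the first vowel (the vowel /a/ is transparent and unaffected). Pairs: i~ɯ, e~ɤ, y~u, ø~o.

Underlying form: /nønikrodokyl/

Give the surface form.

/o/ harmonizes with /ø/ ([-back]) → [ø]
/o/ harmonizes with /ø/ ([-back]) → [ø]

[nønikrødøkyl]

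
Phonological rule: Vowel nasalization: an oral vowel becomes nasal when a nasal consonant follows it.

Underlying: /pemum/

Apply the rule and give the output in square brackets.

[pẽmũm]

/e/ before nasal /m/ → [ẽ]
/u/ before nasal /m/ → [ũ]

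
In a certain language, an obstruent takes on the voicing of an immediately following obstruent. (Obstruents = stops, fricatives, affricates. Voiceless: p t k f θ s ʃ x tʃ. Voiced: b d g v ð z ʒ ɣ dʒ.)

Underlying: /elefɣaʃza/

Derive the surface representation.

/f/ before /ɣ/ (voiced) → [v]
/ʃ/ before /z/ (voiced) → [ʒ]

[elevɣaʒza]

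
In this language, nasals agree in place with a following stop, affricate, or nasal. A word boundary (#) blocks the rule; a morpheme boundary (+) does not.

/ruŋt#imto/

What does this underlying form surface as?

/ŋ/ before /t/ (alveolar) → [n]
/m/ before /t/ (alveolar) → [n]

[runt#into]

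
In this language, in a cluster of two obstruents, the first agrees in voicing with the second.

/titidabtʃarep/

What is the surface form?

/b/ before /tʃ/ (voiceless) → [p]

[titidaptʃarep]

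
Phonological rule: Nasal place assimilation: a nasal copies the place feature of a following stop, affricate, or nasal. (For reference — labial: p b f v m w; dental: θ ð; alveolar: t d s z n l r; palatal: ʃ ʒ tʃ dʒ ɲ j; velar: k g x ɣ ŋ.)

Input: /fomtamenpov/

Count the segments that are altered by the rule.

2

/m/ before /t/ (alveolar) → [n]
/n/ before /p/ (labial) → [m]
2 segments change.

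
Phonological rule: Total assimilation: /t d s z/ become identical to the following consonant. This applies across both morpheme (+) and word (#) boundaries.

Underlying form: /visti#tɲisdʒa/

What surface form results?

/s/ before /t/ → [t] (total assimilation)
/t/ before /ɲ/ → [ɲ] (total assimilation)
/s/ before /dʒ/ → [dʒ] (total assimilation)

[vitti#ɲɲidʒdʒa]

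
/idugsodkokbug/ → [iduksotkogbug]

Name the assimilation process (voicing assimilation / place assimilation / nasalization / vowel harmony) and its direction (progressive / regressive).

voicing assimilation, regressive

/g/→[k] /d/→[t] /k/→[g].
Each target copies a feature from the following segment, so the direction is regressive.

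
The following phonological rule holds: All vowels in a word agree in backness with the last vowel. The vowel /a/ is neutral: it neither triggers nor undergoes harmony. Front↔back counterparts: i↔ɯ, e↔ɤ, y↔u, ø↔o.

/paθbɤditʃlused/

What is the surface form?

/ɤ/ harmonizes with /e/ ([-back]) → [e]
/u/ harmonizes with /e/ ([-back]) → [y]

[paθbeditʃlysed]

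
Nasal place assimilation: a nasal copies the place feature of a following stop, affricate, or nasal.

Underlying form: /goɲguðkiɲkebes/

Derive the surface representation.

[goŋguðkiŋkebes]

/ɲ/ before /g/ (velar) → [ŋ]
/ɲ/ before /k/ (velar) → [ŋ]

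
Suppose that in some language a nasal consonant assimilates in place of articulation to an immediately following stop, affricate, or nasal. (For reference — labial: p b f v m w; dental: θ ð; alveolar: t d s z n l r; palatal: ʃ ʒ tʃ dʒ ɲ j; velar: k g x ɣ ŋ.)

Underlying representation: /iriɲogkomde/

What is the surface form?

[iriɲogkonde]

/m/ before /d/ (alveolar) → [n]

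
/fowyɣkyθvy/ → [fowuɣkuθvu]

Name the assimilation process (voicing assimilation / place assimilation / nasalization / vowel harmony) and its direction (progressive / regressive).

vowel harmony, progressive

/y/→[u] /y/→[u] /y/→[u].
Vowels agree with the first vowel, so the harmony is progressive.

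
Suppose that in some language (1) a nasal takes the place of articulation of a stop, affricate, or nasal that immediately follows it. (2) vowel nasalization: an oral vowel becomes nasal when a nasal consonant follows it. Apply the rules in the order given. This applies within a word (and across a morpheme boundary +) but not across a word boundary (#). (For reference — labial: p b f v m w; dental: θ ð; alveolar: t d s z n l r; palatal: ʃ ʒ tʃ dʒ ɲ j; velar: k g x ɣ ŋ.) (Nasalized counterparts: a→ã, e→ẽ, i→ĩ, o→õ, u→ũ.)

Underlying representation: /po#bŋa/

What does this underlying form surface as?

[po#bŋa]

Rule 1: no segment meets the rule's conditions; no change.
After rule 1: po#bŋa
Rule 2: no segment meets the rule's conditions; no change.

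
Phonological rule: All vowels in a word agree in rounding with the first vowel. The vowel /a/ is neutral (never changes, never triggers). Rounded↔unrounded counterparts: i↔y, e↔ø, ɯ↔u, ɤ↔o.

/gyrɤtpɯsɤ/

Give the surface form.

/ɤ/ harmonizes with /y/ ([+round]) → [o]
/ɯ/ harmonizes with /y/ ([+round]) → [u]
/ɤ/ harmonizes with /y/ ([+round]) → [o]

[gyrotpuso]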